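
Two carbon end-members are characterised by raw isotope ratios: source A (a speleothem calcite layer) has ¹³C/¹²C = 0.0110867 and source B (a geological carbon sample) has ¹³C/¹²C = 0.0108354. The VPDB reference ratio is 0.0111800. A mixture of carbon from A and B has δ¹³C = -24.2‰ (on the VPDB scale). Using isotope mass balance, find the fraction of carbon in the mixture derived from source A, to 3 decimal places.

δ_A = (0.0110867/0.0111800 − 1)×1000 = (0.991655 − 1)×1000 = -8.345‰
δ_B = (0.0108354/0.0111800 − 1)×1000 = (0.969177 − 1)×1000 = -30.823‰
f_A = (δ_mix − δ_B)/(δ_A − δ_B) = (-24.2 − (-30.823))/(-8.345 − (-30.823))
f_A = 6.623 / 22.478 = 0.2946

0.295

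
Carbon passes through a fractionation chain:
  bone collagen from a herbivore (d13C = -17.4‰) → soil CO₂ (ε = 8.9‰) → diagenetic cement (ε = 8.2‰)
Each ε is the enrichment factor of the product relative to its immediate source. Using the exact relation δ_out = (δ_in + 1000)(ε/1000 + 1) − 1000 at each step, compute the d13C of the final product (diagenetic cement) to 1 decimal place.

-0.5‰

step 1: δ = (-17.40 + 1000)·(8.9/1000 + 1) − 1000 = -8.65‰
step 2: δ = (-8.65 + 1000)·(8.2/1000 + 1) − 1000 = -0.53‰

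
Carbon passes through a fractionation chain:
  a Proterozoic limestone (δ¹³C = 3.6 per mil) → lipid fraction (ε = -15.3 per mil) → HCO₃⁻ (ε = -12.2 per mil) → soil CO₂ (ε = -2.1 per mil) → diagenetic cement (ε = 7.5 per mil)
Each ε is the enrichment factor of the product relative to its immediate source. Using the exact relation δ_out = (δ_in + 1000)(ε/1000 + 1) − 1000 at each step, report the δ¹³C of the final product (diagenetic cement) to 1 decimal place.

step 1: δ = (3.60 + 1000)·(-15.3/1000 + 1) − 1000 = -11.76 per mil
step 2: δ = (-11.76 + 1000)·(-12.2/1000 + 1) − 1000 = -23.81 per mil
step 3: δ = (-23.81 + 1000)·(-2.1/1000 + 1) − 1000 = -25.86 per mil
step 4: δ = (-25.86 + 1000)·(7.5/1000 + 1) − 1000 = -18.56 per mil

-18.6 per mil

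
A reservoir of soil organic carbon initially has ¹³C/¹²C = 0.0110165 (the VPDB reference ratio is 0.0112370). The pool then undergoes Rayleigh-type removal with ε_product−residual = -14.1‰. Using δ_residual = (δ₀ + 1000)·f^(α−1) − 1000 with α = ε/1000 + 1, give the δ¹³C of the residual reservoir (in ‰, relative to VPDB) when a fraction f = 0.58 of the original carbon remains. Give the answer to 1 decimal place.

δ₀ = (0.0110165/0.0112370 − 1)×1000 = (0.980377 − 1)×1000 = -19.623‰
α − 1 = ε/1000 = -0.0141
f^(α−1) = 0.58^(-0.0141) = 1.007710
δ_res = (-19.623 + 1000) × 1.007710 − 1000 = 987.936 − 1000 = -12.06‰

-12.1‰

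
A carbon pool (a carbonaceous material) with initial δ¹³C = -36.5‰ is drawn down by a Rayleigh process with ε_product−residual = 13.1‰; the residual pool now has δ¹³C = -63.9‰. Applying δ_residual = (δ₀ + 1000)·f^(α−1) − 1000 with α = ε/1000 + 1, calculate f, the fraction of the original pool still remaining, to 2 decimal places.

0.11

α − 1 = ε/1000 = 0.0131
(δ_res + 1000)/(δ₀ + 1000) = (-63.9 + 1000)/(-36.5 + 1000) = 936.1/963.5 = 0.971562
f = 0.971562^(1/0.0131) = exp(ln(0.971562)/0.0131) = exp(-0.02885/0.0131)
f = exp(-2.2023) = 0.1105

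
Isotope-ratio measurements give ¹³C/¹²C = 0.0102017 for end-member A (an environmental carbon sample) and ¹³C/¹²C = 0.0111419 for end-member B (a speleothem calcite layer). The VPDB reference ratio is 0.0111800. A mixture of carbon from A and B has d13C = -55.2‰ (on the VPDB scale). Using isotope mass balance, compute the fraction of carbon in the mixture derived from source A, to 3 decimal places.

0.616

δ_A = (0.0102017/0.0111800 − 1)×1000 = (0.912496 − 1)×1000 = -87.504‰
δ_B = (0.0111419/0.0111800 − 1)×1000 = (0.996592 − 1)×1000 = -3.408‰
f_A = (δ_mix − δ_B)/(δ_A − δ_B) = (-55.2 − (-3.408))/(-87.504 − (-3.408))
f_A = -51.792 / -84.097 = 0.6159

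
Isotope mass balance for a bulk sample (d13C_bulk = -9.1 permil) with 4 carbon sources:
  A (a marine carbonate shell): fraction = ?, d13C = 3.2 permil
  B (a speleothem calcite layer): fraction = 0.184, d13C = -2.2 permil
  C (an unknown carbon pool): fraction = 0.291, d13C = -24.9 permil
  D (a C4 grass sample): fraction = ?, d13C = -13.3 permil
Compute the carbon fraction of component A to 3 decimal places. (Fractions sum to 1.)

0.335

Let f_A and f_D be the unknown fractions; fractions sum to 1 so f_A + f_D = 0.525.
Mass balance: Σ fᵢ·δᵢ = δ_bulk ⇒ f_A·(3.2) + f_D·(-13.3) = -9.1 − (-7.651) = -1.449
Substitute f_D = 0.525 − f_A:
f_A·(3.2 − -13.3) = -1.449 − 0.525×(-13.3) = 5.533
f_A = 5.533 / 16.5 = 0.3353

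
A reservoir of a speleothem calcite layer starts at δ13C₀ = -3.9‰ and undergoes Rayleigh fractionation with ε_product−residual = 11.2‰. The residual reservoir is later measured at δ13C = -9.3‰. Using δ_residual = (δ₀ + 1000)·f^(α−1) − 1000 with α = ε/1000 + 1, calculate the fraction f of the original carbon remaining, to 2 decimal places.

α − 1 = ε/1000 = 0.0112
(δ_res + 1000)/(δ₀ + 1000) = (-9.3 + 1000)/(-3.9 + 1000) = 990.7/996.1 = 0.994579
f = 0.994579^(1/0.0112) = exp(ln(0.994579)/0.0112) = exp(-0.00544/0.0112)
f = exp(-0.4853) = 0.6155

0.62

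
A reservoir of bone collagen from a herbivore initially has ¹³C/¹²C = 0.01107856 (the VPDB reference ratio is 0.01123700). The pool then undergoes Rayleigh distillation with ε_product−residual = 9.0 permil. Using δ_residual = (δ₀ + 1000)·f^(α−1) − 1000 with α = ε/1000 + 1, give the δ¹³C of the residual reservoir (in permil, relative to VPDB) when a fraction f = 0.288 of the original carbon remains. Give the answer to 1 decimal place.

-25.1 permil

δ₀ = (0.01107856/0.01123700 − 1)×1000 = (0.985900 − 1)×1000 = -14.100 permil
α − 1 = ε/1000 = 0.0090
f^(α−1) = 0.288^(0.0090) = 0.988859
δ_res = (-14.100 + 1000) × 0.988859 − 1000 = 974.917 − 1000 = -25.08 permil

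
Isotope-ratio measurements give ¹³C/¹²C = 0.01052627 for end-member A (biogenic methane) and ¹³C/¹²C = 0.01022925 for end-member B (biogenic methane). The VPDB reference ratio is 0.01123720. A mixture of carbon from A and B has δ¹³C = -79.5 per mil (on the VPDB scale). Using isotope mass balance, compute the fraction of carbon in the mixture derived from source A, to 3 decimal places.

0.386

δ_A = (0.01052627/0.01123720 − 1)×1000 = (0.936734 − 1)×1000 = -63.266 per mil
δ_B = (0.01022925/0.01123720 − 1)×1000 = (0.910302 − 1)×1000 = -89.698 per mil
f_A = (δ_mix − δ_B)/(δ_A − δ_B) = (-79.5 − (-89.698))/(-63.266 − (-89.698))
f_A = 10.198 / 26.432 = 0.3858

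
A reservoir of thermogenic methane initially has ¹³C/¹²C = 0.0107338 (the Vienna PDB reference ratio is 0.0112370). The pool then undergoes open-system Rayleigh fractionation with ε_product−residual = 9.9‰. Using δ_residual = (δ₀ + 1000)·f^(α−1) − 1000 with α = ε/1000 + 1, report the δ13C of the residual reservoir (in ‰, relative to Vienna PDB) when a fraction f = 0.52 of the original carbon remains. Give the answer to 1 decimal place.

-50.9‰

δ₀ = (0.0107338/0.0112370 − 1)×1000 = (0.955219 − 1)×1000 = -44.781‰
α − 1 = ε/1000 = 0.0099
f^(α−1) = 0.52^(0.0099) = 0.993547
δ_res = (-44.781 + 1000) × 0.993547 − 1000 = 949.055 − 1000 = -50.94‰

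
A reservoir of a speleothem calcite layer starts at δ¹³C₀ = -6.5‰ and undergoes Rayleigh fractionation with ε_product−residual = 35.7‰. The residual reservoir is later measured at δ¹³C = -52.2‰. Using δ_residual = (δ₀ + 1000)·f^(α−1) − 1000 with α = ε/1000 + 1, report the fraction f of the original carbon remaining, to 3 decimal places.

0.267

α − 1 = ε/1000 = 0.0357
(δ_res + 1000)/(δ₀ + 1000) = (-52.2 + 1000)/(-6.5 + 1000) = 947.8/993.5 = 0.954001
f = 0.954001^(1/0.0357) = exp(ln(0.954001)/0.0357) = exp(-0.04709/0.0357)
f = exp(-1.3191) = 0.2674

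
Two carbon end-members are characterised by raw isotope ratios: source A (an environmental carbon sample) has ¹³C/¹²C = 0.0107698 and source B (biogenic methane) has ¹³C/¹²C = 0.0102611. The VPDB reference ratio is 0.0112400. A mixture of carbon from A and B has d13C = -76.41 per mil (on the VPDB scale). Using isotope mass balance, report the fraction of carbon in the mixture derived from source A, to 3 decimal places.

δ_A = (0.0107698/0.0112400 − 1)×1000 = (0.958167 − 1)×1000 = -41.833 per mil
δ_B = (0.0102611/0.0112400 − 1)×1000 = (0.912909 − 1)×1000 = -87.091 per mil
f_A = (δ_mix − δ_B)/(δ_A − δ_B) = (-76.41 − (-87.091))/(-41.833 − (-87.091))
f_A = 10.681 / 45.258 = 0.2360

0.236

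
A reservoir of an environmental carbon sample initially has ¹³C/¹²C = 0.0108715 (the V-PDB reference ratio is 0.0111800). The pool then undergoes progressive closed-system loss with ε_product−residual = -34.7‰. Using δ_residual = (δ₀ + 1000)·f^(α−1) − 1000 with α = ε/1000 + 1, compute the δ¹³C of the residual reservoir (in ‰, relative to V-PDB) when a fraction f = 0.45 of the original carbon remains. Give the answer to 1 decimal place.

δ₀ = (0.0108715/0.0111800 − 1)×1000 = (0.972406 − 1)×1000 = -27.594‰
α − 1 = ε/1000 = -0.0347
f^(α−1) = 0.45^(-0.0347) = 1.028096
δ_res = (-27.594 + 1000) × 1.028096 − 1000 = 999.726 − 1000 = -0.27‰

-0.3‰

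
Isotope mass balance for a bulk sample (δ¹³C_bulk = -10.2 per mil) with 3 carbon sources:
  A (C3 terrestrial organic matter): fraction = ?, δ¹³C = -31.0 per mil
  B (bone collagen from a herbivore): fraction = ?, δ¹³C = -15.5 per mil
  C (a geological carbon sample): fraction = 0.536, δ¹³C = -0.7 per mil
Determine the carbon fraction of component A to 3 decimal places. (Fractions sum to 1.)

0.170

Let f_A and f_B be the unknown fractions; fractions sum to 1 so f_A + f_B = 0.464.
Mass balance: Σ fᵢ·δᵢ = δ_bulk ⇒ f_A·(-31.0) + f_B·(-15.5) = -10.2 − (-0.375) = -9.825
Substitute f_B = 0.464 − f_A:
f_A·(-31.0 − -15.5) = -9.825 − 0.464×(-15.5) = -2.633
f_A = -2.633 / -15.5 = 0.1699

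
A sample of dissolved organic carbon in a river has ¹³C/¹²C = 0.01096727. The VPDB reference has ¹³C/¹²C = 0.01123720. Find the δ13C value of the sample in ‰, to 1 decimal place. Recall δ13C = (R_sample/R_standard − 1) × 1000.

-24.0‰

δ13C = (R_sample / R_standard − 1) × 1000
R_sample / R_standard = 0.01096727 / 0.01123720 = 0.975979
δ13C = (0.975979 − 1) × 1000 = -24.02‰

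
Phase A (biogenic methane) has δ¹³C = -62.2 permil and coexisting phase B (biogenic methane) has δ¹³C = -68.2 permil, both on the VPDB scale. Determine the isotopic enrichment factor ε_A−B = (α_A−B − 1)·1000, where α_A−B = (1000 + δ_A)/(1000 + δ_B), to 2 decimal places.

α_A−B = (1000 + -62.2) / (1000 + -68.2) = 937.8 / 931.8 = 1.006439
ε_A−B = (1.006439 − 1) × 1000 = 6.439 permil
(The approximation ε ≈ δ_A − δ_B would give 6.0 permil.)

6.44 permil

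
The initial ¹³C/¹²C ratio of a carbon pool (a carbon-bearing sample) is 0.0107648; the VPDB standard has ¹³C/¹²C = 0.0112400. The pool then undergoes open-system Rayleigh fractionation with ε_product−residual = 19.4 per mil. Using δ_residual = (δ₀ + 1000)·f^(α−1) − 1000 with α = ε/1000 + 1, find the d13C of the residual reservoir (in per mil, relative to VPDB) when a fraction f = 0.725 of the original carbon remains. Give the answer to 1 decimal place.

-48.2 per mil

δ₀ = (0.0107648/0.0112400 − 1)×1000 = (0.957722 − 1)×1000 = -42.278 per mil
α − 1 = ε/1000 = 0.0194
f^(α−1) = 0.725^(0.0194) = 0.993781
δ_res = (-42.278 + 1000) × 0.993781 − 1000 = 951.766 − 1000 = -48.23 per mil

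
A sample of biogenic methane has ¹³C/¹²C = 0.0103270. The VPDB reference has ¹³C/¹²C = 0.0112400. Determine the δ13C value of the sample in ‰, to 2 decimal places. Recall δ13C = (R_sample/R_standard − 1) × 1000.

δ13C = (R_sample / R_standard − 1) × 1000
R_sample / R_standard = 0.0103270 / 0.0112400 = 0.918772
δ13C = (0.918772 − 1) × 1000 = -81.228‰

-81.23‰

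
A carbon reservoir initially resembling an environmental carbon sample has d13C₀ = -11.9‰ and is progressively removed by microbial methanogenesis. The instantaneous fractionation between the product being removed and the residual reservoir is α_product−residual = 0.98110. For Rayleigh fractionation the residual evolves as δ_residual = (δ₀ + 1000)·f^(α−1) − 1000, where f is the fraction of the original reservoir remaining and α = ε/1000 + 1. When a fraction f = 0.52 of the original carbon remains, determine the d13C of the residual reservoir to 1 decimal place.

Rayleigh residual: δ_res = (δ₀ + 1000)·f^(α−1) − 1000
α − 1 = -0.01890
f^(α−1) = 0.52^(-0.01890) = 1.012436
δ_res = (-11.9 + 1000) × 1.012436 − 1000 = 1000.388 − 1000 = 0.39‰

0.4‰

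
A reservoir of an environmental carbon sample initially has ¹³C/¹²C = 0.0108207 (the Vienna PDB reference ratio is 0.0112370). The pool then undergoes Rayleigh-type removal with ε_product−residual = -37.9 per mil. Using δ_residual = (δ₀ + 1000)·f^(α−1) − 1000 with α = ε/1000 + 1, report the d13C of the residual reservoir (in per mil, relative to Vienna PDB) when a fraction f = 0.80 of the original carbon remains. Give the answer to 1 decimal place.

-28.9 per mil

δ₀ = (0.0108207/0.0112370 − 1)×1000 = (0.962953 − 1)×1000 = -37.047 per mil
α − 1 = ε/1000 = -0.0379
f^(α−1) = 0.80^(-0.0379) = 1.008493
δ_res = (-37.047 + 1000) × 1.008493 − 1000 = 971.131 − 1000 = -28.87 per mil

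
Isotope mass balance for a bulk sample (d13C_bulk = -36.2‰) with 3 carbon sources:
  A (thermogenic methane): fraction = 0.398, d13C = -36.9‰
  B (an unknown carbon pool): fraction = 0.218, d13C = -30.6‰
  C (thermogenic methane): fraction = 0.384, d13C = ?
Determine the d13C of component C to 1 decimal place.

-38.7‰

Isotope mass balance: δ_bulk = Σ fᵢ·δᵢ.
-36.2 = 0.398×(-36.9) + 0.218×(-30.6) + 0.384×δ_C
0.384·δ_C = -36.2 − (-21.357) = -14.843
δ_C = -14.843 / 0.384 = -38.65‰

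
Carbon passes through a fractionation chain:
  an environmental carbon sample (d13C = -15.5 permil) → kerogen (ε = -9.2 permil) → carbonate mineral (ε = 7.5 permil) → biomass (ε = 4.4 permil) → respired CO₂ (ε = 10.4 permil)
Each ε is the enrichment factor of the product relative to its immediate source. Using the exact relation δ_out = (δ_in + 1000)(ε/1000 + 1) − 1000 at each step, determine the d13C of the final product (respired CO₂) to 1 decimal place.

-2.7 permil

step 1: δ = (-15.50 + 1000)·(-9.2/1000 + 1) − 1000 = -24.56 permil
step 2: δ = (-24.56 + 1000)·(7.5/1000 + 1) − 1000 = -17.24 permil
step 3: δ = (-17.24 + 1000)·(4.4/1000 + 1) − 1000 = -12.92 permil
step 4: δ = (-12.92 + 1000)·(10.4/1000 + 1) − 1000 = -2.65 permil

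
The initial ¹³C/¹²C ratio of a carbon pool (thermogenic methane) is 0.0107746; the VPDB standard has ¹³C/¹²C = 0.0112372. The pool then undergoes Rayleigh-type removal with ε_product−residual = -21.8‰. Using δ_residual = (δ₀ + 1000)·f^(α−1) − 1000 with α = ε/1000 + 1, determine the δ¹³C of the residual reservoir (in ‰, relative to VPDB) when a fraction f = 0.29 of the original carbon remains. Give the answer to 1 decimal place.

δ₀ = (0.0107746/0.0112372 − 1)×1000 = (0.958833 − 1)×1000 = -41.167‰
α − 1 = ε/1000 = -0.0218
f^(α−1) = 0.29^(-0.0218) = 1.027353
δ_res = (-41.167 + 1000) × 1.027353 − 1000 = 985.060 − 1000 = -14.94‰

-14.9‰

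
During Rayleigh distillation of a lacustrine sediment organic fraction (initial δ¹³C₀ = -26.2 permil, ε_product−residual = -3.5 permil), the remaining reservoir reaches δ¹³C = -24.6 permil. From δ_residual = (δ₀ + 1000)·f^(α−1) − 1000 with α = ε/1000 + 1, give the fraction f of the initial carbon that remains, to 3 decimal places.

0.626

α − 1 = ε/1000 = -0.0035
(δ_res + 1000)/(δ₀ + 1000) = (-24.6 + 1000)/(-26.2 + 1000) = 975.4/973.8 = 1.001643
f = 1.001643^(1/-0.0035) = exp(ln(1.001643)/-0.0035) = exp(0.00164/-0.0035)
f = exp(-0.4691) = 0.6256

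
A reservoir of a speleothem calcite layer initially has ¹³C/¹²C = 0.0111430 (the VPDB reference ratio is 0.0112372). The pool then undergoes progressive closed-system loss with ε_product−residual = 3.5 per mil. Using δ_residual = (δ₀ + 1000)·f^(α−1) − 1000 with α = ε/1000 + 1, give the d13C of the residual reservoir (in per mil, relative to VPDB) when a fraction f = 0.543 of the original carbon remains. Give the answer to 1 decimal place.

δ₀ = (0.0111430/0.0112372 − 1)×1000 = (0.991617 − 1)×1000 = -8.383 per mil
α − 1 = ε/1000 = 0.0035
f^(α−1) = 0.543^(0.0035) = 0.997865
δ_res = (-8.383 + 1000) × 0.997865 − 1000 = 989.500 − 1000 = -10.50 per mil

-10.5 per mil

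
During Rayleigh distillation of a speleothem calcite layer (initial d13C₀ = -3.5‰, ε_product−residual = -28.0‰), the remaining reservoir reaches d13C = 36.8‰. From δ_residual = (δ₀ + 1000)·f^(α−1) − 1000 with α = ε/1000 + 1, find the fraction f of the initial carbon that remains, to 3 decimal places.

α − 1 = ε/1000 = -0.0280
(δ_res + 1000)/(δ₀ + 1000) = (36.8 + 1000)/(-3.5 + 1000) = 1036.8/996.5 = 1.040442
f = 1.040442^(1/-0.0280) = exp(ln(1.040442)/-0.0280) = exp(0.03965/-0.0280)
f = exp(-1.4159) = 0.2427

0.243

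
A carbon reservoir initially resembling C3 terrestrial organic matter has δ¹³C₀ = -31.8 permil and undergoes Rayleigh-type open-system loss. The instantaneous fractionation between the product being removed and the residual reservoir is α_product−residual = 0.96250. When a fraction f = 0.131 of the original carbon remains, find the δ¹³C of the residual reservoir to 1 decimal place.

Rayleigh residual: δ_res = (δ₀ + 1000)·f^(α−1) − 1000
α − 1 = -0.03750
f^(α−1) = 0.131^(-0.03750) = 1.079201
δ_res = (-31.8 + 1000) × 1.079201 − 1000 = 1044.882 − 1000 = 44.88 permil

44.9 permil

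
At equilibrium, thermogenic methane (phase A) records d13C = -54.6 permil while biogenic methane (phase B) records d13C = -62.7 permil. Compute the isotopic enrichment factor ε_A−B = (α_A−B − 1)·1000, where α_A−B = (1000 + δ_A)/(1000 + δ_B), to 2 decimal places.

8.64 permil

α_A−B = (1000 + -54.6) / (1000 + -62.7) = 945.4 / 937.3 = 1.008642
ε_A−B = (1.008642 − 1) × 1000 = 8.642 permil
(The approximation ε ≈ δ_A − δ_B would give 8.1 permil.)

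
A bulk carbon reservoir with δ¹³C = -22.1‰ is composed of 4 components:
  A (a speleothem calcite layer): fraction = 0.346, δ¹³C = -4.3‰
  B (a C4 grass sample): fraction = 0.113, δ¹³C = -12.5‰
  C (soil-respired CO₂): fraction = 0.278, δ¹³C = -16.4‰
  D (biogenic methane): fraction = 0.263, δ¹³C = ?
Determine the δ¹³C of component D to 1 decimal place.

Isotope mass balance: δ_bulk = Σ fᵢ·δᵢ.
-22.1 = 0.346×(-4.3) + 0.113×(-12.5) + 0.278×(-16.4) + 0.263×δ_D
0.263·δ_D = -22.1 − (-7.459) = -14.641
δ_D = -14.641 / 0.263 = -55.67‰

-55.7‰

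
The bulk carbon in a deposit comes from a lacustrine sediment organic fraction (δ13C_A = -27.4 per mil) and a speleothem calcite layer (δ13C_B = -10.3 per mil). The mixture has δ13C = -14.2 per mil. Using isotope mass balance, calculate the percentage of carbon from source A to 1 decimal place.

22.8%

δ_mix = f_A·δ_A + (1 − f_A)·δ_B  ⇒  f_A = (δ_mix − δ_B)/(δ_A − δ_B)
f_A = (-14.2 − (-10.3)) / (-27.4 − (-10.3))
f_A = -3.9 / -17.1 = 0.2281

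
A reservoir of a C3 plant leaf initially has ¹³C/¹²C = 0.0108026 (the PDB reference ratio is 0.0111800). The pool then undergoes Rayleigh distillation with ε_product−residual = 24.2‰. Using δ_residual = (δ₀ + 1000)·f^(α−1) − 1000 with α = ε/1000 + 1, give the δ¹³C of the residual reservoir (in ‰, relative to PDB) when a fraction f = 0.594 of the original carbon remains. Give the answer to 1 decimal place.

-45.9‰

δ₀ = (0.0108026/0.0111800 − 1)×1000 = (0.966243 − 1)×1000 = -33.757‰
α − 1 = ε/1000 = 0.0242
f^(α−1) = 0.594^(0.0242) = 0.987474
δ_res = (-33.757 + 1000) × 0.987474 − 1000 = 954.140 − 1000 = -45.86‰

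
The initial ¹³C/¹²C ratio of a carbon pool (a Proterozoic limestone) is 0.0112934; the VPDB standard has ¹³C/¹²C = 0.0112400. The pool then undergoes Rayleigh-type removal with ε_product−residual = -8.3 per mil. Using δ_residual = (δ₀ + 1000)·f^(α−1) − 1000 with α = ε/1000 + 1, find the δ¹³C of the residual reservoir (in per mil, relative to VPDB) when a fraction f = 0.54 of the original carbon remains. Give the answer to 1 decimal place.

9.9 per mil

δ₀ = (0.0112934/0.0112400 − 1)×1000 = (1.004751 − 1)×1000 = 4.751 per mil
α − 1 = ε/1000 = -0.0083
f^(α−1) = 0.54^(-0.0083) = 1.005127
δ_res = (4.751 + 1000) × 1.005127 − 1000 = 1009.903 − 1000 = 9.90 per mil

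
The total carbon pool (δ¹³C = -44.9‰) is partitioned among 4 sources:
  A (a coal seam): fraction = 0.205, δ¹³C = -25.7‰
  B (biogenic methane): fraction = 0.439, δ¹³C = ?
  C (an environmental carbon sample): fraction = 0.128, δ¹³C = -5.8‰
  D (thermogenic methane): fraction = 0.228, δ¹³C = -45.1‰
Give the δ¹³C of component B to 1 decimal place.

Isotope mass balance: δ_bulk = Σ fᵢ·δᵢ.
-44.9 = 0.205×(-25.7) + 0.439×δ_B + 0.128×(-5.8) + 0.228×(-45.1)
0.439·δ_B = -44.9 − (-16.294) = -28.606
δ_B = -28.606 / 0.439 = -65.16‰

-65.2‰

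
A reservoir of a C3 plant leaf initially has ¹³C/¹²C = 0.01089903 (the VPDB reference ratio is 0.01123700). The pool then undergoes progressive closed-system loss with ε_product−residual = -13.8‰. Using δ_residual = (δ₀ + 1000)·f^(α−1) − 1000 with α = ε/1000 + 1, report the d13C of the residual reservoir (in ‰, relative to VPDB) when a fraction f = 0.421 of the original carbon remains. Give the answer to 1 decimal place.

δ₀ = (0.01089903/0.01123700 − 1)×1000 = (0.969923 − 1)×1000 = -30.077‰
α − 1 = ε/1000 = -0.0138
f^(α−1) = 0.421^(-0.0138) = 1.012010
δ_res = (-30.077 + 1000) × 1.012010 − 1000 = 981.572 − 1000 = -18.43‰

-18.4‰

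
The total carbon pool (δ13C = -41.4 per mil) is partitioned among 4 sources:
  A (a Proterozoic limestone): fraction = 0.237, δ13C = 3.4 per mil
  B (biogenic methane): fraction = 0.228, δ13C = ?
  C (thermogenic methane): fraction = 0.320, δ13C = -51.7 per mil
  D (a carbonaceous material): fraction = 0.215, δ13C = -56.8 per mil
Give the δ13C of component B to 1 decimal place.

-59.0 per mil

Isotope mass balance: δ_bulk = Σ fᵢ·δᵢ.
-41.4 = 0.237×(3.4) + 0.228×δ_B + 0.320×(-51.7) + 0.215×(-56.8)
0.228·δ_B = -41.4 − (-27.950) = -13.450
δ_B = -13.450 / 0.228 = -58.99 per mil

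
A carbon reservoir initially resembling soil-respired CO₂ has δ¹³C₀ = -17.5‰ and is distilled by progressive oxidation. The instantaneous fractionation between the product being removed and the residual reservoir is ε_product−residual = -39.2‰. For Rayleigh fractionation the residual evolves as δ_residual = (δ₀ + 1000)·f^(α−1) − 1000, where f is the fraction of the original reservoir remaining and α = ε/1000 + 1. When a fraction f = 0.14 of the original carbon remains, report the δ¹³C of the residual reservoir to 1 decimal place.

Rayleigh residual: δ_res = (δ₀ + 1000)·f^(α−1) − 1000
α = ε/1000 + 1 = 0.96080, so α − 1 = -0.03920
f^(α−1) = 0.14^(-0.03920) = 1.080119
δ_res = (-17.5 + 1000) × 1.080119 − 1000 = 1061.217 − 1000 = 61.22‰

61.2‰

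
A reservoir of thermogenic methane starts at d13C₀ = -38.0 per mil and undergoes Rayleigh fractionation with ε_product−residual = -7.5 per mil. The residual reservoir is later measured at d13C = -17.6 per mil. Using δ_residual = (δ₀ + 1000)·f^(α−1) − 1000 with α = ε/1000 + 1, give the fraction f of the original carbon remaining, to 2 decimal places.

0.06

α − 1 = ε/1000 = -0.0075
(δ_res + 1000)/(δ₀ + 1000) = (-17.6 + 1000)/(-38.0 + 1000) = 982.4/962.0 = 1.021206
f = 1.021206^(1/-0.0075) = exp(ln(1.021206)/-0.0075) = exp(0.02098/-0.0075)
f = exp(-2.7979) = 0.0609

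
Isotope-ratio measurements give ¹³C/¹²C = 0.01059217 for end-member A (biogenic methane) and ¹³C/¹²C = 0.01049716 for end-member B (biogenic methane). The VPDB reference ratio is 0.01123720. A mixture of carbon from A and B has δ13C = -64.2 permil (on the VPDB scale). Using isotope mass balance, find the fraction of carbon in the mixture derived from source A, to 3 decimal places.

δ_A = (0.01059217/0.01123720 − 1)×1000 = (0.942599 − 1)×1000 = -57.401 permil
δ_B = (0.01049716/0.01123720 − 1)×1000 = (0.934144 − 1)×1000 = -65.856 permil
f_A = (δ_mix − δ_B)/(δ_A − δ_B) = (-64.2 − (-65.856))/(-57.401 − (-65.856))
f_A = 1.656 / 8.455 = 0.1959

0.196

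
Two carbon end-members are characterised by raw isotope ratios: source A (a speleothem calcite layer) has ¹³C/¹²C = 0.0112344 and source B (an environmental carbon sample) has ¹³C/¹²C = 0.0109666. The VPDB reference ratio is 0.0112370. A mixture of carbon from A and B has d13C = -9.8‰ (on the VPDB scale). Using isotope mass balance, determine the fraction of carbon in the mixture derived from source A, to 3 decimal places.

δ_A = (0.0112344/0.0112370 − 1)×1000 = (0.999769 − 1)×1000 = -0.231‰
δ_B = (0.0109666/0.0112370 − 1)×1000 = (0.975937 − 1)×1000 = -24.063‰
f_A = (δ_mix − δ_B)/(δ_A − δ_B) = (-9.8 − (-24.063))/(-0.231 − (-24.063))
f_A = 14.263 / 23.832 = 0.5985

0.598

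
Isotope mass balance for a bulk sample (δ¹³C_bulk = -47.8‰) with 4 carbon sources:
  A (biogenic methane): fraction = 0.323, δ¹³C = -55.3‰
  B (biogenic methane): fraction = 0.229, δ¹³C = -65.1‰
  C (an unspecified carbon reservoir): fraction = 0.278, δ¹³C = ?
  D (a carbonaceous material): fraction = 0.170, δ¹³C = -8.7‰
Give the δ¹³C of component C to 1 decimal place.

-48.7‰

Isotope mass balance: δ_bulk = Σ fᵢ·δᵢ.
-47.8 = 0.323×(-55.3) + 0.229×(-65.1) + 0.278×δ_C + 0.170×(-8.7)
0.278·δ_C = -47.8 − (-34.249) = -13.551
δ_C = -13.551 / 0.278 = -48.75‰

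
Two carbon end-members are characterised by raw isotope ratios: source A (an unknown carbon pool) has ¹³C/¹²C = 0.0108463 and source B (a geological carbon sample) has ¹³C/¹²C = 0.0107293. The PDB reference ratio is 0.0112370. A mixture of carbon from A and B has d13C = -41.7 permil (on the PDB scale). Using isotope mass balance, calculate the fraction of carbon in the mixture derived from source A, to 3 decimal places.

0.334

δ_A = (0.0108463/0.0112370 − 1)×1000 = (0.965231 − 1)×1000 = -34.769 permil
δ_B = (0.0107293/0.0112370 − 1)×1000 = (0.954819 − 1)×1000 = -45.181 permil
f_A = (δ_mix − δ_B)/(δ_A − δ_B) = (-41.7 − (-45.181))/(-34.769 − (-45.181))
f_A = 3.481 / 10.412 = 0.3343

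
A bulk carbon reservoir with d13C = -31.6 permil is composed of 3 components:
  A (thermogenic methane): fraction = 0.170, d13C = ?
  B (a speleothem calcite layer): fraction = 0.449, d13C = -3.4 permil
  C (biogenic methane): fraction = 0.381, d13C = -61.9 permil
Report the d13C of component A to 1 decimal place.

-38.2 permil

Isotope mass balance: δ_bulk = Σ fᵢ·δᵢ.
-31.6 = 0.170×δ_A + 0.449×(-3.4) + 0.381×(-61.9)
0.170·δ_A = -31.6 − (-25.110) = -6.490
δ_A = -6.490 / 0.170 = -38.17 permil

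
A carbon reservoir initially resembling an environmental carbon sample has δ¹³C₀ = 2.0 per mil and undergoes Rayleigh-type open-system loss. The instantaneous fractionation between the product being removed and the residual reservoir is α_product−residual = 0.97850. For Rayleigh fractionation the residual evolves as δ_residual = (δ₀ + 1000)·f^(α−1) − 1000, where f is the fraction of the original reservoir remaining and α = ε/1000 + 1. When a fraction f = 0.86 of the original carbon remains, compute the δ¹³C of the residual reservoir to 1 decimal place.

Rayleigh residual: δ_res = (δ₀ + 1000)·f^(α−1) − 1000
α − 1 = -0.02150
f^(α−1) = 0.86^(-0.02150) = 1.003248
δ_res = (2.0 + 1000) × 1.003248 − 1000 = 1005.254 − 1000 = 5.25 per mil

5.3 per mil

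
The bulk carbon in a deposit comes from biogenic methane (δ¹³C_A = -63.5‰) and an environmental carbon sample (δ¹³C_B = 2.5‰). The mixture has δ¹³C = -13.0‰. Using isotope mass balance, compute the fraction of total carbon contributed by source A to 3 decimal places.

δ_mix = f_A·δ_A + (1 − f_A)·δ_B  ⇒  f_A = (δ_mix − δ_B)/(δ_A − δ_B)
f_A = (-13.0 − (2.5)) / (-63.5 − (2.5))
f_A = -15.5 / -66.0 = 0.2348

0.235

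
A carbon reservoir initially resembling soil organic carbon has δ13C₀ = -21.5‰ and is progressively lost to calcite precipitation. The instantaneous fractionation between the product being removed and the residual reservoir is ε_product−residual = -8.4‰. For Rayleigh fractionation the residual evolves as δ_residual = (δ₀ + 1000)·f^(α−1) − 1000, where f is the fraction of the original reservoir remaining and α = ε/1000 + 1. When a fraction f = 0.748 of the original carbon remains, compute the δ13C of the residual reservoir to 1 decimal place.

-19.1‰

Rayleigh residual: δ_res = (δ₀ + 1000)·f^(α−1) − 1000
α = ε/1000 + 1 = 0.99160, so α − 1 = -0.00840
f^(α−1) = 0.748^(-0.00840) = 1.002442
δ_res = (-21.5 + 1000) × 1.002442 − 1000 = 980.889 − 1000 = -19.11‰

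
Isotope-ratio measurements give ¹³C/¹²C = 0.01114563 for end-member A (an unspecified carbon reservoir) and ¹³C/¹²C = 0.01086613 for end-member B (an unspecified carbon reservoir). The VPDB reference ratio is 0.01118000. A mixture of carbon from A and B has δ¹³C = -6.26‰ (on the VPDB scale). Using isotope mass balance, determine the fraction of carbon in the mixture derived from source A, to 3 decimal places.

δ_A = (0.01114563/0.01118000 − 1)×1000 = (0.996926 − 1)×1000 = -3.074‰
δ_B = (0.01086613/0.01118000 − 1)×1000 = (0.971926 − 1)×1000 = -28.074‰
f_A = (δ_mix − δ_B)/(δ_A − δ_B) = (-6.26 − (-28.074))/(-3.074 − (-28.074))
f_A = 21.814 / 25.000 = 0.8726

0.873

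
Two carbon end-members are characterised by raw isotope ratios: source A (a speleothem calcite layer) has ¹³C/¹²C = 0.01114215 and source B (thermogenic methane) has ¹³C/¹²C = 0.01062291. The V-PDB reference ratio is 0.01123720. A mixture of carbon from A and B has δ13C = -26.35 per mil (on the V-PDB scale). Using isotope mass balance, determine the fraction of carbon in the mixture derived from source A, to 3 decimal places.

δ_A = (0.01114215/0.01123720 − 1)×1000 = (0.991541 − 1)×1000 = -8.459 per mil
δ_B = (0.01062291/0.01123720 − 1)×1000 = (0.945334 − 1)×1000 = -54.666 per mil
f_A = (δ_mix − δ_B)/(δ_A − δ_B) = (-26.35 − (-54.666))/(-8.459 − (-54.666))
f_A = 28.316 / 46.207 = 0.6128

0.613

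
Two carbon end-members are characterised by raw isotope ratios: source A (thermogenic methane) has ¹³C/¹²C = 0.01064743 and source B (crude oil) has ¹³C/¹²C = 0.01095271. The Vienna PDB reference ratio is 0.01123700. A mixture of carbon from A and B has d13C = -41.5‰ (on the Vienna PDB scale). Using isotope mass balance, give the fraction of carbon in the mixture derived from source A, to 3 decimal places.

δ_A = (0.01064743/0.01123700 − 1)×1000 = (0.947533 − 1)×1000 = -52.467‰
δ_B = (0.01095271/0.01123700 − 1)×1000 = (0.974701 − 1)×1000 = -25.299‰
f_A = (δ_mix − δ_B)/(δ_A − δ_B) = (-41.5 − (-25.299))/(-52.467 − (-25.299))
f_A = -16.201 / -27.167 = 0.5963

0.596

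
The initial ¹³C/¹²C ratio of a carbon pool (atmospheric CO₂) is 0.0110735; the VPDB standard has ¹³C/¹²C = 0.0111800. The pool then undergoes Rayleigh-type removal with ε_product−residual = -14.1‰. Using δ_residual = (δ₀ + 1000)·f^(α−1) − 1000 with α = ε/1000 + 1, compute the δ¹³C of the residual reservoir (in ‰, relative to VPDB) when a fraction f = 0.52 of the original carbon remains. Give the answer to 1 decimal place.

-0.4‰

δ₀ = (0.0110735/0.0111800 − 1)×1000 = (0.990474 − 1)×1000 = -9.526‰
α − 1 = ε/1000 = -0.0141
f^(α−1) = 0.52^(-0.0141) = 1.009263
δ_res = (-9.526 + 1000) × 1.009263 − 1000 = 999.649 − 1000 = -0.35‰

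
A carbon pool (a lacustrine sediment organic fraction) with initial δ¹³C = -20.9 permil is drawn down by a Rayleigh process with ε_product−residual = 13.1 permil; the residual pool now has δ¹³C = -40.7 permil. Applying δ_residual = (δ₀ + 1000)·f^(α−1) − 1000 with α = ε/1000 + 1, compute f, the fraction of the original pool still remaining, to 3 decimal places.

0.210

α − 1 = ε/1000 = 0.0131
(δ_res + 1000)/(δ₀ + 1000) = (-40.7 + 1000)/(-20.9 + 1000) = 959.3/979.1 = 0.979777
f = 0.979777^(1/0.0131) = exp(ln(0.979777)/0.0131) = exp(-0.02043/0.0131)
f = exp(-1.5595) = 0.2102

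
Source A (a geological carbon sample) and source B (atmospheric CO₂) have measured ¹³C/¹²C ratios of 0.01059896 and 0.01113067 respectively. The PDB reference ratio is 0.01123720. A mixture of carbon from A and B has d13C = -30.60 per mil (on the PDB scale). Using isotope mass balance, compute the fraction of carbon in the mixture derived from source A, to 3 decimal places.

δ_A = (0.01059896/0.01123720 − 1)×1000 = (0.943203 − 1)×1000 = -56.797 per mil
δ_B = (0.01113067/0.01123720 − 1)×1000 = (0.990520 − 1)×1000 = -9.480 per mil
f_A = (δ_mix − δ_B)/(δ_A − δ_B) = (-30.60 − (-9.480))/(-56.797 − (-9.480))
f_A = -21.120 / -47.317 = 0.4463

0.446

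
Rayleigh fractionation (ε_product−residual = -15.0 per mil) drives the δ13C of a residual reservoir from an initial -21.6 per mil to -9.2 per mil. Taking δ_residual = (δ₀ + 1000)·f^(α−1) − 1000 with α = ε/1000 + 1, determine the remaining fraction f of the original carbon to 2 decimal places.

0.43

α − 1 = ε/1000 = -0.0150
(δ_res + 1000)/(δ₀ + 1000) = (-9.2 + 1000)/(-21.6 + 1000) = 990.8/978.4 = 1.012674
f = 1.012674^(1/-0.0150) = exp(ln(1.012674)/-0.0150) = exp(0.01259/-0.0150)
f = exp(-0.8396) = 0.4319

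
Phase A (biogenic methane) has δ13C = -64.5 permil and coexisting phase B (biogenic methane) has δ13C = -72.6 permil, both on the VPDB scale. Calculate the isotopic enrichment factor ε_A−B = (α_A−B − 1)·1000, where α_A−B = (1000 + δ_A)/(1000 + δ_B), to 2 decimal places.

α_A−B = (1000 + -64.5) / (1000 + -72.6) = 935.5 / 927.4 = 1.008734
ε_A−B = (1.008734 − 1) × 1000 = 8.734 permil
(The approximation ε ≈ δ_A − δ_B would give 8.1 permil.)

8.73 permil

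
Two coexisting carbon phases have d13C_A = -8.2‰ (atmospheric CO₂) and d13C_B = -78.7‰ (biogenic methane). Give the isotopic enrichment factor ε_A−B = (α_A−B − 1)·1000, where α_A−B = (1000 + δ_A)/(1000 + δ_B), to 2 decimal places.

76.52‰

α_A−B = (1000 + -8.2) / (1000 + -78.7) = 991.8 / 921.3 = 1.076522
ε_A−B = (1.076522 − 1) × 1000 = 76.522‰
(The approximation ε ≈ δ_A − δ_B would give 70.5‰.)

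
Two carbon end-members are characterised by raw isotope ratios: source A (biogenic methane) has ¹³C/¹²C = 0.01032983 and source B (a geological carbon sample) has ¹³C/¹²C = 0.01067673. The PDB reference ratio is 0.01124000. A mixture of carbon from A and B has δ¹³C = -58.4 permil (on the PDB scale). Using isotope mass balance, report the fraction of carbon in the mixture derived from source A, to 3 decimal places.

δ_A = (0.01032983/0.01124000 − 1)×1000 = (0.919024 − 1)×1000 = -80.976 permil
δ_B = (0.01067673/0.01124000 − 1)×1000 = (0.949887 − 1)×1000 = -50.113 permil
f_A = (δ_mix − δ_B)/(δ_A − δ_B) = (-58.4 − (-50.113))/(-80.976 − (-50.113))
f_A = -8.287 / -30.863 = 0.2685

0.269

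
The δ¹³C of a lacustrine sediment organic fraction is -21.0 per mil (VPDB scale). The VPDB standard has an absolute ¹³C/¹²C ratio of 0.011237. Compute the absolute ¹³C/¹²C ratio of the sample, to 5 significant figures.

R_sample = R_standard × (δ¹³C/1000 + 1)
R_sample = 0.011237 × (-21.0/1000 + 1) = 0.011237 × 0.979000
R_sample = 0.0110010

0.011001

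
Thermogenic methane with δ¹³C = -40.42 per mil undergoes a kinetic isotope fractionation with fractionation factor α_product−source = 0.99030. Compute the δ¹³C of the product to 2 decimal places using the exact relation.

-49.73 per mil

δ_product = (δ_source + 1000)·α − 1000
δ_product = (-40.42 + 1000) × 0.99030 − 1000
δ_product = 950.272 − 1000 = -49.728 per mil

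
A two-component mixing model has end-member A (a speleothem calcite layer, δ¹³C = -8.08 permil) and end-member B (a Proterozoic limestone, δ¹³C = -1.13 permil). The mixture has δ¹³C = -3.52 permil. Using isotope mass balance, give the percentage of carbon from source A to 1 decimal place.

34.4%

δ_mix = f_A·δ_A + (1 − f_A)·δ_B  ⇒  f_A = (δ_mix − δ_B)/(δ_A − δ_B)
f_A = (-3.52 − (-1.13)) / (-8.08 − (-1.13))
f_A = -2.39 / -6.95 = 0.3439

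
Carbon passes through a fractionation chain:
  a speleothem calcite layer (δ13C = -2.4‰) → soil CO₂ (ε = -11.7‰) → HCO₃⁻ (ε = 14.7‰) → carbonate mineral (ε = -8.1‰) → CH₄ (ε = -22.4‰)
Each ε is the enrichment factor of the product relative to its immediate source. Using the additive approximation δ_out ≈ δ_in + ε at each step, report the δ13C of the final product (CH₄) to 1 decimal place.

-29.9‰

step 1: δ ≈ -2.4 + (-11.7) = -14.1‰
step 2: δ ≈ -14.1 + (14.7) = 0.6‰
step 3: δ ≈ 0.6 + (-8.1) = -7.5‰
step 4: δ ≈ -7.5 + (-22.4) = -29.9‰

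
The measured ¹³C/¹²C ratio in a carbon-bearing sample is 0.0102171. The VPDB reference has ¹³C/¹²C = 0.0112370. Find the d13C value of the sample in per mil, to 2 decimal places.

d13C = (R_sample / R_standard − 1) × 1000
R_sample / R_standard = 0.0102171 / 0.0112370 = 0.909237
d13C = (0.909237 − 1) × 1000 = -90.763 per mil

-90.76 per mil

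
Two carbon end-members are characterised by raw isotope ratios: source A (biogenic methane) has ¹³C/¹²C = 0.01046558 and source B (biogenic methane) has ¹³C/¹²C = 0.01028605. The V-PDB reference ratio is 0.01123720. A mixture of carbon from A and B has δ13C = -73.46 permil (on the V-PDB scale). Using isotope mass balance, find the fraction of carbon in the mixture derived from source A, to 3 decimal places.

δ_A = (0.01046558/0.01123720 − 1)×1000 = (0.931333 − 1)×1000 = -68.667 permil
δ_B = (0.01028605/0.01123720 − 1)×1000 = (0.915357 − 1)×1000 = -84.643 permil
f_A = (δ_mix − δ_B)/(δ_A − δ_B) = (-73.46 − (-84.643))/(-68.667 − (-84.643))
f_A = 11.183 / 15.976 = 0.7000

0.700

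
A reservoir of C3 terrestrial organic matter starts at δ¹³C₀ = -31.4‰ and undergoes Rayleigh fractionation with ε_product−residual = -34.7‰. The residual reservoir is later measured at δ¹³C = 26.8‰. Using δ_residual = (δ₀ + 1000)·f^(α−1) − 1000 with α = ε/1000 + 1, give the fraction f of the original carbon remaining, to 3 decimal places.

0.186

α − 1 = ε/1000 = -0.0347
(δ_res + 1000)/(δ₀ + 1000) = (26.8 + 1000)/(-31.4 + 1000) = 1026.8/968.6 = 1.060087
f = 1.060087^(1/-0.0347) = exp(ln(1.060087)/-0.0347) = exp(0.05835/-0.0347)
f = exp(-1.6816) = 0.1861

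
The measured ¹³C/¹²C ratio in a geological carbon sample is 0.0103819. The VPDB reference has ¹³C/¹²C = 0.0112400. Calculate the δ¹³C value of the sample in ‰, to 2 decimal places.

δ¹³C = (R_sample / R_standard − 1) × 1000
R_sample / R_standard = 0.0103819 / 0.0112400 = 0.923657
δ¹³C = (0.923657 − 1) × 1000 = -76.343‰

-76.34‰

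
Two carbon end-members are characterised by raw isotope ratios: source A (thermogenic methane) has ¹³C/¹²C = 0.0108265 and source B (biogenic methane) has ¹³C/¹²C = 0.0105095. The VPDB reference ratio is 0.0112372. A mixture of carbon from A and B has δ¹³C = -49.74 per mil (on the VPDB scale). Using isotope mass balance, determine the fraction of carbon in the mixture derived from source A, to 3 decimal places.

0.532

δ_A = (0.0108265/0.0112372 − 1)×1000 = (0.963452 − 1)×1000 = -36.548 per mil
δ_B = (0.0105095/0.0112372 − 1)×1000 = (0.935242 − 1)×1000 = -64.758 per mil
f_A = (δ_mix − δ_B)/(δ_A − δ_B) = (-49.74 − (-64.758))/(-36.548 − (-64.758))
f_A = 15.018 / 28.210 = 0.5324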